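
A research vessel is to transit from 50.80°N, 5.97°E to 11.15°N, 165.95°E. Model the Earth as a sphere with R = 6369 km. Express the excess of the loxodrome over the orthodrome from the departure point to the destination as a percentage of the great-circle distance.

Great circle: σ = 2.0184 rad → d_gc = Rσ = 12854.9 km
Rhumb: Δφ = -0.6920, Δλ = +2.7922, Δψ = -0.8367, q = Δφ/Δψ = 0.8270 → d_rh = R√(Δφ²+q²Δλ²) = 15353.8 km
Excess = (15353.8 − 12854.9) / 12854.9 = 2498.9 / 12854.9 = 19.44% ≈ 19.4%

19.4%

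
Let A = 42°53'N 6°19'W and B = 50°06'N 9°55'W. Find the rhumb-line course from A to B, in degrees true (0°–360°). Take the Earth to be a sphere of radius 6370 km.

Meridional parts: M(φ₁)=+0.8301, M(φ₂)=+1.0134 → ΔM = +0.1833;  Δλ = -0.0628 rad
tan C = Δλ / ΔM = -0.3427 → C = 341.08°

341.1°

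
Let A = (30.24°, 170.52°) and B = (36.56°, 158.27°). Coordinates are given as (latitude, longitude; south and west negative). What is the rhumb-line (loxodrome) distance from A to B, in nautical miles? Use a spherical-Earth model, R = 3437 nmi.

Rhumb course C = atan2(Δλ, Δψ) with Δψ = ln[tan(π/4+φ₂/2)/tan(π/4+φ₁/2)] = +0.1323, Δλ = -0.2138 → C = 301.74°
d = R·|Δφ| / |cos C| = 3437·0.11030 / 0.52606 = 721 nmi

721 nmi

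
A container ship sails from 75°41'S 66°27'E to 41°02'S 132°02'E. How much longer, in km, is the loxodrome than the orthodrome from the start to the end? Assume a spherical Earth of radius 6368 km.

Great circle: cos σ = sin φ₁ sin φ₂ + cos φ₁ cos φ₂ cos Δλ,  σ = 0.7767 rad → d_gc = 4946.2 km
Rhumb line: Δψ = +1.2881, q = Δφ/Δψ = 0.4695, d_rh = R√(Δφ²+q²Δλ²) = 5151.9 km
Excess = 5151.9 − 4946.2 = 205.7 ≈ 206 km

206 km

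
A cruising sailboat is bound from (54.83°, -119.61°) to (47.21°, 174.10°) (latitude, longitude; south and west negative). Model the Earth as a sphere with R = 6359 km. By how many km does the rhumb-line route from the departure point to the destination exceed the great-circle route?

165 km

Great circle: cos σ = sin φ₁ sin φ₂ + cos φ₁ cos φ₂ cos Δλ,  σ = 0.7117 rad → d_gc = 4526.0 km
Rhumb line: Δψ = -0.2121, q = Δφ/Δψ = 0.6272, d_rh = R√(Δφ²+q²Δλ²) = 4691.1 km
Excess = 4691.1 − 4526.0 = 165.1 ≈ 165 km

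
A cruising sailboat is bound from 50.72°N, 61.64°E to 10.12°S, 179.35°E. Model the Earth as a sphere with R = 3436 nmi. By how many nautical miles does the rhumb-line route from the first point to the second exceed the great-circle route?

290 nmi

Great circle: cos σ = sin φ₁ sin φ₂ + cos φ₁ cos φ₂ cos Δλ,  σ = 2.0107 rad → d_gc = 6908.7 nmi
Rhumb line: Δψ = -1.2079, q = Δφ/Δψ = 0.8791, d_rh = R√(Δφ²+q²Δλ²) = 7198.5 nmi
Excess = 7198.5 − 6908.7 = 289.8 ≈ 290 nmi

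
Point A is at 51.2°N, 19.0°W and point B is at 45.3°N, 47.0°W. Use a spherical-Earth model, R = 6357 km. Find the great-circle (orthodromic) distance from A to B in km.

2155 km

Haversine: a = sin²(Δφ/2)+cos φ₁ cos φ₂ sin²(Δλ/2) = 0.02844;  σ = 2·atan2(√a,√(1−a))
σ = 19.419° → d = Rσ = 6357·0.33893 = 2155 km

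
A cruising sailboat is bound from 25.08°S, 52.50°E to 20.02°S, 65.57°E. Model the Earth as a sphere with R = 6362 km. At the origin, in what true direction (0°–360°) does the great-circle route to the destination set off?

θ = atan2( sin Δλ·cos φ₂ ,  cos φ₁ sin φ₂ − sin φ₁ cos φ₂ cos Δλ )
  = atan2(+0.2125, +0.0779) = 69.87°

69.9°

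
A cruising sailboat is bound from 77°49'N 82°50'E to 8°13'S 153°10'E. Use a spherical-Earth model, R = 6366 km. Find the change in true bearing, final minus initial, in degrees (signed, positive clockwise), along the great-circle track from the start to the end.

+57.6°

Initial bearing θ₁ = atan2(sin Δλ cos φ₂, cos φ₁ sin φ₂ − sin φ₁ cos φ₂ cos Δλ) = 110.89°
Final bearing θ₂ = (initial bearing from the destination back to the start) + 180° = 168.51°
Δθ = θ₂ − θ₁ = +57.6°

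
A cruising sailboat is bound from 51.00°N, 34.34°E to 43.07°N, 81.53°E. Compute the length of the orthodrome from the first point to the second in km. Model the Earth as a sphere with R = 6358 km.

3610 km

Haversine: a = sin²(Δφ/2)+cos φ₁ cos φ₂ sin²(Δλ/2) = 0.07844;  σ = 2·atan2(√a,√(1−a))
σ = 32.528° → d = Rσ = 6358·0.56773 = 3610 km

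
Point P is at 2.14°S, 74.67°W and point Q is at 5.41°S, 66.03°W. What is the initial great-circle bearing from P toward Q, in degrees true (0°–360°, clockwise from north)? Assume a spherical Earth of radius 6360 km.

111.0°

θ = atan2( sin Δλ·cos φ₂ ,  cos φ₁ sin φ₂ − sin φ₁ cos φ₂ cos Δλ )
  = atan2(+0.1496, -0.0575) = 111.02°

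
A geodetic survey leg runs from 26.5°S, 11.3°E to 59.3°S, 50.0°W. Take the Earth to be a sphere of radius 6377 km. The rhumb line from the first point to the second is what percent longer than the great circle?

2.5%

Great circle: σ = 0.9234 rad → d_gc = Rσ = 5888.8 km
Rhumb: Δφ = -0.5725, Δλ = -1.0699, Δψ = -0.8128, q = Δφ/Δψ = 0.7043 → d_rh = R√(Δφ²+q²Δλ²) = 6034.6 km
Excess = (6034.6 − 5888.8) / 5888.8 = 145.8 / 5888.8 = 2.48% ≈ 2.5%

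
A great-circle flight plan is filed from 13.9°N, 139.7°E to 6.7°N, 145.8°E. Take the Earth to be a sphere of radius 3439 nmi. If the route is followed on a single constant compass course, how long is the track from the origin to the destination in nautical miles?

Δψ = ln[tan(π/4+φ₂/2)/tan(π/4+φ₁/2)] = -0.1278;  Δφ = -0.1257 rad,  Δλ = +0.1065 rad
q = Δφ/Δψ = 0.9832
d = R·√(Δφ² + q²Δλ²) = 3439·0.16355 = 562 nmi

562 nmi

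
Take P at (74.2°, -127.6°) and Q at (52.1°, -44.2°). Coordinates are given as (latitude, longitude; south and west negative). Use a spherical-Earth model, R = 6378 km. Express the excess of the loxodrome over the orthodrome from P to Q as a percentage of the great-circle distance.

7.6%

Great circle: σ = 0.6785 rad → d_gc = Rσ = 4327.7 km
Rhumb: Δφ = -0.3857, Δλ = +1.4556, Δψ = -0.9060, q = Δφ/Δψ = 0.4257 → d_rh = R√(Δφ²+q²Δλ²) = 4655.6 km
Excess = (4655.6 − 4327.7) / 4327.7 = 327.9 / 4327.7 = 7.58% ≈ 7.6%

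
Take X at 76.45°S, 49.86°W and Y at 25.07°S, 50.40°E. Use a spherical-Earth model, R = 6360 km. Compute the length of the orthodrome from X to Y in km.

7551 km

Haversine: a = sin²(Δφ/2)+cos φ₁ cos φ₂ sin²(Δλ/2) = 0.31293;  σ = 2·atan2(√a,√(1−a))
σ = 68.029° → d = Rσ = 6360·1.18734 = 7551 km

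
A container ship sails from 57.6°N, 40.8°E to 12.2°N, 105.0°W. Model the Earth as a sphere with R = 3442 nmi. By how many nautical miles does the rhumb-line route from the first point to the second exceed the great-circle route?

1028 nmi

Great circle: cos σ = sin φ₁ sin φ₂ + cos φ₁ cos φ₂ cos Δλ,  σ = 1.8284 rad → d_gc = 6293.3 nmi
Rhumb line: Δψ = -1.0215, q = Δφ/Δψ = 0.7757, d_rh = R√(Δφ²+q²Δλ²) = 7321.2 nmi
Excess = 7321.2 − 6293.3 = 1027.9 ≈ 1028 nmi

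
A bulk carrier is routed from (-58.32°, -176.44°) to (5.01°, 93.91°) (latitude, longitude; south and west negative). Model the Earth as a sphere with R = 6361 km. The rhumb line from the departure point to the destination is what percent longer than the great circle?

Great circle: σ = 1.6420 rad → d_gc = Rσ = 10444.6 km
Rhumb: Δφ = +1.1053, Δλ = -1.5647, Δψ = +1.3473, q = Δφ/Δψ = 0.8204 → d_rh = R√(Δφ²+q²Δλ²) = 10775.3 km
Excess = (10775.3 − 10444.6) / 10444.6 = 330.7 / 10444.6 = 3.17% ≈ 3.2%

3.2%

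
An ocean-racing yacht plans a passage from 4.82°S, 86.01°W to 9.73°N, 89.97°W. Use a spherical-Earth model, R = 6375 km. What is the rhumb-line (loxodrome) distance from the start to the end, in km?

Δψ = ln[tan(π/4+φ₂/2)/tan(π/4+φ₁/2)] = +0.2549;  Δφ = +0.2539 rad,  Δλ = -0.0691 rad
q = Δφ/Δψ = 0.9964
d = R·√(Δφ² + q²Δλ²) = 6375·0.26312 = 1677 km

1677 km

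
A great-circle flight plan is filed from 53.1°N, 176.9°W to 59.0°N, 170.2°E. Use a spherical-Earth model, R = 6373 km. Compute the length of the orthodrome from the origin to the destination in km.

cos σ = sin φ₁ sin φ₂ + cos φ₁ cos φ₂ cos Δλ
      = sin(53.10°)sin(59.00°) + cos(53.10°)cos(59.00°)cos(-12.90°) = 0.9869
σ = 9.285° → d = Rσ = 6373·0.16205 = 1033 km

1033 km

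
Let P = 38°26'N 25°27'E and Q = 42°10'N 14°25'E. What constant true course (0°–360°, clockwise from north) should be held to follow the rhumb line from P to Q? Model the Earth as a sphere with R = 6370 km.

293.9°

Δψ = ln[tan(π/4+φ₂/2)/tan(π/4+φ₁/2)] = +0.0855
Δλ = -0.1926 rad (taken the short way round)
course = atan2(Δλ, Δψ) = 293.93°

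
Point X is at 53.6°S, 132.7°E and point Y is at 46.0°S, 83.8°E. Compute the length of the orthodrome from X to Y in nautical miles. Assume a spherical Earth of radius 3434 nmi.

1905 nmi

Haversine: a = sin²(Δφ/2)+cos φ₁ cos φ₂ sin²(Δλ/2) = 0.07501;  σ = 2·atan2(√a,√(1−a))
σ = 31.791° → d = Rσ = 3434·0.55485 = 1905 nmi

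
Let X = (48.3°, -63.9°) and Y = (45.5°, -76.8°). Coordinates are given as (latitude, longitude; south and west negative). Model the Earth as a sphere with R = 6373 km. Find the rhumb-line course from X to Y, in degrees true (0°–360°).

252.4°

Δψ = ln[tan(π/4+φ₂/2)/tan(π/4+φ₁/2)] = -0.0715
Δλ = -0.2251 rad (taken the short way round)
course = atan2(Δλ, Δψ) = 252.37°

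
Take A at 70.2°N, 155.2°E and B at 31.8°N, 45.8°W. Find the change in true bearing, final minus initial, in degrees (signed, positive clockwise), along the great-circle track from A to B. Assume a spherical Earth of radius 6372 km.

At departure: θ₁ = atan2(sin Δλ cos φ₂, cos φ₁ sin φ₂ − sin φ₁ cos φ₂ cos Δλ) = 18.22°
At arrival: θ₂ = atan2(sin Δλ cos φ₁, −cos φ₂ sin φ₁ + sin φ₂ cos φ₁ cos Δλ) = 172.84°
Δθ = θ₂ − θ₁ = +154.6°

+154.6°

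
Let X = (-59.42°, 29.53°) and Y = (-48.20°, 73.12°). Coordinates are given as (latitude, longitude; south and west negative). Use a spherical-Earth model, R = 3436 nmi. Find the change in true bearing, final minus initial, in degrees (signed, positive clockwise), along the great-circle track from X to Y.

-35.9°

Initial bearing θ₁ = atan2(sin Δλ cos φ₂, cos φ₁ sin φ₂ − sin φ₁ cos φ₂ cos Δλ) = 85.48°
Final bearing θ₂ = (initial bearing from the destination back to the start) + 180° = 49.54°
Δθ = θ₂ − θ₁ = -35.9°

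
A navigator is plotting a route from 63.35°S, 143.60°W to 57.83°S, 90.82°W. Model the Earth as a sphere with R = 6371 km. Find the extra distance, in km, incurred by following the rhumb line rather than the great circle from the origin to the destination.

Great circle: cos σ = sin φ₁ sin φ₂ + cos φ₁ cos φ₂ cos Δλ,  σ = 0.4487 rad → d_gc = 2858.8 km
Rhumb line: Δψ = +0.1968, q = Δφ/Δψ = 0.4897, d_rh = R√(Δφ²+q²Δλ²) = 2938.6 km
Excess = 2938.6 − 2858.8 = 79.8 ≈ 80 km

80 km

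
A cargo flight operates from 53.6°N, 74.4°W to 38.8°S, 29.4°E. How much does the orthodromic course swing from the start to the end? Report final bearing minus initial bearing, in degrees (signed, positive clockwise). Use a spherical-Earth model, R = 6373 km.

At departure: θ₁ = atan2(sin Δλ cos φ₂, cos φ₁ sin φ₂ − sin φ₁ cos φ₂ cos Δλ) = 106.36°
At arrival: θ₂ = atan2(sin Δλ cos φ₁, −cos φ₂ sin φ₁ + sin φ₂ cos φ₁ cos Δλ) = 133.06°
Δθ = θ₂ − θ₁ = +26.7°

+26.7°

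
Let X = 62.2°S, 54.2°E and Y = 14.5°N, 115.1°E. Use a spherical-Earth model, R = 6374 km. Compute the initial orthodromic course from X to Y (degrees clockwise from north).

57.8°

N = sin Δλ·cos φ₂ = +0.8459;  D = cos φ₁ sin φ₂ − sin φ₁ cos φ₂ cos Δλ = +0.5333
initial course = atan2(N, D) = 57.77°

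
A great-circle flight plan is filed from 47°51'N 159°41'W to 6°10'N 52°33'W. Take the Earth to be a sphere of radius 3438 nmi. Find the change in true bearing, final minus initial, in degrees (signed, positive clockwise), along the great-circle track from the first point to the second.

Initial bearing θ₁ = atan2(sin Δλ cos φ₂, cos φ₁ sin φ₂ − sin φ₁ cos φ₂ cos Δλ) = 73.07°
Final bearing θ₂ = (initial bearing from the destination back to the start) + 180° = 139.78°
Δθ = θ₂ − θ₁ = +66.7°

+66.7°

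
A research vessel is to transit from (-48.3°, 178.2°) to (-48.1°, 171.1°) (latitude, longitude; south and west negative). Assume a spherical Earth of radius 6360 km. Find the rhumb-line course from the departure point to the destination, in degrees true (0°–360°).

272.4°

Δψ = ln[tan(π/4+φ₂/2)/tan(π/4+φ₁/2)] = +0.0052
Δλ = -0.1239 rad (taken the short way round)
course = atan2(Δλ, Δψ) = 272.42°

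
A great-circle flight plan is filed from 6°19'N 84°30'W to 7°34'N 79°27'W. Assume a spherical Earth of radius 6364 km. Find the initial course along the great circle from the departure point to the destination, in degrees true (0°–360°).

θ = atan2( sin Δλ·cos φ₂ ,  cos φ₁ sin φ₂ − sin φ₁ cos φ₂ cos Δλ )
  = atan2(+0.0873, +0.0222) = 75.70°

75.7°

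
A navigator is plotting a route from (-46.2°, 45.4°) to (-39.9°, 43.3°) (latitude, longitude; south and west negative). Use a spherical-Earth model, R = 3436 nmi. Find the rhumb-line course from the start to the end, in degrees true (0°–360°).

Meridional parts: M(φ₁)=-0.9113, M(φ₂)=-0.7606 → ΔM = +0.1507;  Δλ = -0.0367 rad
tan C = Δλ / ΔM = -0.2432 → C = 346.33°

346.3°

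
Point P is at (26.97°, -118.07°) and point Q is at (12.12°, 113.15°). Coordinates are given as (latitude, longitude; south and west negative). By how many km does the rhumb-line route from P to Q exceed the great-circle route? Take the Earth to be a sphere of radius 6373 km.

Great circle: cos σ = sin φ₁ sin φ₂ + cos φ₁ cos φ₂ cos Δλ,  σ = 2.0382 rad → d_gc = 12989.3 km
Rhumb line: Δψ = -0.2760, q = Δφ/Δψ = 0.9391, d_rh = R√(Δφ²+q²Δλ²) = 13552.4 km
Excess = 13552.4 − 12989.3 = 563.1 ≈ 563 km

563 km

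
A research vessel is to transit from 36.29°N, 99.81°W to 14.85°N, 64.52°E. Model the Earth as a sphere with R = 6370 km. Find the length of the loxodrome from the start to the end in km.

16512 km

Δψ = ln[tan(π/4+φ₂/2)/tan(π/4+φ₁/2)] = -0.4184;  Δφ = -0.3742 rad,  Δλ = +2.8681 rad
q = Δφ/Δψ = 0.8943
d = R·√(Δφ² + q²Δλ²) = 6370·2.59219 = 16512 km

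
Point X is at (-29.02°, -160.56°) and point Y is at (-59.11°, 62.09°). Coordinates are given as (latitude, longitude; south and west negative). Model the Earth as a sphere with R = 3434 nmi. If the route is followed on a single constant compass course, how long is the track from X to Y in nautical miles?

5991 nmi

Rhumb course C = atan2(Δλ, Δψ) with Δψ = ln[tan(π/4+φ₂/2)/tan(π/4+φ₁/2)] = -0.7566, Δλ = -2.3972 → C = 252.48°
d = R·|Δφ| / |cos C| = 3434·0.52517 / 0.30100 = 5991 nmi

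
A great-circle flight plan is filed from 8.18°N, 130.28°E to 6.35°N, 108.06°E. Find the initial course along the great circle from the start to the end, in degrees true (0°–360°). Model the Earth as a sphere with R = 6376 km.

266.7°

θ = atan2( sin Δλ·cos φ₂ ,  cos φ₁ sin φ₂ − sin φ₁ cos φ₂ cos Δλ )
  = atan2(-0.3758, -0.0214) = 266.74°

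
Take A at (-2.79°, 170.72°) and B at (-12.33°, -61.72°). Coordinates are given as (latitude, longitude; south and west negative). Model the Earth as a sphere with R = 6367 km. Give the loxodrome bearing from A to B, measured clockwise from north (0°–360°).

94.3°

Δψ = ln[tan(π/4+φ₂/2)/tan(π/4+φ₁/2)] = -0.1682
Δλ = +2.2263 rad (taken the short way round)
course = atan2(Δλ, Δψ) = 94.32°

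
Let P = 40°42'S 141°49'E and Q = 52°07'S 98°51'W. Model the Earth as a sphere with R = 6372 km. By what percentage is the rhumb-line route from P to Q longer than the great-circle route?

12.7%

Great circle: σ = 1.2801 rad → d_gc = Rσ = 8156.8 km
Rhumb: Δφ = -0.1993, Δλ = +2.0828, Δψ = -0.2905, q = Δφ/Δψ = 0.6858 → d_rh = R√(Δφ²+q²Δλ²) = 9190.1 km
Excess = (9190.1 − 8156.8) / 8156.8 = 1033.3 / 8156.8 = 12.67% ≈ 12.7%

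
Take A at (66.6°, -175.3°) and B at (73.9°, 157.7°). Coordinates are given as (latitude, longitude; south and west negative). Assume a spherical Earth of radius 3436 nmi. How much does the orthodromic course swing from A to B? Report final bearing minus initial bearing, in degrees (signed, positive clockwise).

Initial bearing θ₁ = atan2(sin Δλ cos φ₂, cos φ₁ sin φ₂ − sin φ₁ cos φ₂ cos Δλ) = 320.88°
Final bearing θ₂ = (initial bearing from the destination back to the start) + 180° = 295.36°
Δθ = θ₂ − θ₁ = -25.5°

-25.5°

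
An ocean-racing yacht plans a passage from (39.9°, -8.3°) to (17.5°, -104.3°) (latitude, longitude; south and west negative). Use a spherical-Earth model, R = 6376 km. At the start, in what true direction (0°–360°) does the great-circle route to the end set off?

287.3°

N = sin Δλ·cos φ₂ = -0.9485;  D = cos φ₁ sin φ₂ − sin φ₁ cos φ₂ cos Δλ = +0.2946
initial course = atan2(N, D) = 287.26°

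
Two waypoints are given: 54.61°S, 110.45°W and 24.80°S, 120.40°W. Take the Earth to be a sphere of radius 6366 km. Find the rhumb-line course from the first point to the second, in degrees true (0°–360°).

346.0°

Meridional parts: M(φ₁)=-1.1424, M(φ₂)=-0.4470 → ΔM = +0.6954;  Δλ = -0.1737 rad
tan C = Δλ / ΔM = -0.2497 → C = 345.98°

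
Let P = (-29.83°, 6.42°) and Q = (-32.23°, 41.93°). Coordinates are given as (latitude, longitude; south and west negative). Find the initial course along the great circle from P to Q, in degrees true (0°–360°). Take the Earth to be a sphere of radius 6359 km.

103.7°

N = sin Δλ·cos φ₂ = +0.4913;  D = cos φ₁ sin φ₂ − sin φ₁ cos φ₂ cos Δλ = -0.1201
initial course = atan2(N, D) = 103.74°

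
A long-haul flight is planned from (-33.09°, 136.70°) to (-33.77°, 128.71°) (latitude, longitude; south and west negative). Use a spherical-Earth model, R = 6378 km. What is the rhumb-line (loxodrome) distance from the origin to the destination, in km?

Rhumb course C = atan2(Δλ, Δψ) with Δψ = ln[tan(π/4+φ₂/2)/tan(π/4+φ₁/2)] = -0.0142, Δλ = -0.1395 → C = 264.18°
d = R·|Δφ| / |cos C| = 6378·0.01187 / 0.10145 = 746 km

746 km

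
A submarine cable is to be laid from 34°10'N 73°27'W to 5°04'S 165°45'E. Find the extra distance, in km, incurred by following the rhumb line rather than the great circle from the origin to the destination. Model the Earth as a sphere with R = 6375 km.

301 km

Great circle: cos σ = sin φ₁ sin φ₂ + cos φ₁ cos φ₂ cos Δλ,  σ = 2.0619 rad → d_gc = 13144.7 km
Rhumb line: Δψ = -0.7237, q = Δφ/Δψ = 0.9462, d_rh = R√(Δφ²+q²Δλ²) = 13445.5 km
Excess = 13445.5 − 13144.7 = 300.8 ≈ 301 km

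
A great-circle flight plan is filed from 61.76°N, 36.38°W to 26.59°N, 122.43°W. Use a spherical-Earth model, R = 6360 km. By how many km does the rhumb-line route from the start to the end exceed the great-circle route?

Great circle: cos σ = sin φ₁ sin φ₂ + cos φ₁ cos φ₂ cos Δλ,  σ = 1.1335 rad → d_gc = 7209.2 km
Rhumb line: Δψ = -0.8984, q = Δφ/Δψ = 0.6833, d_rh = R√(Δφ²+q²Δλ²) = 7604.8 km
Excess = 7604.8 − 7209.2 = 395.6 ≈ 396 km

396 km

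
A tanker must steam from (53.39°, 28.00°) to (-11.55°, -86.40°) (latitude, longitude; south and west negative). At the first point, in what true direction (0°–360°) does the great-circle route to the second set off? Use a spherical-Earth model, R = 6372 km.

283.0°

N = sin Δλ·cos φ₂ = -0.8922;  D = cos φ₁ sin φ₂ − sin φ₁ cos φ₂ cos Δλ = +0.2055
initial course = atan2(N, D) = 282.97°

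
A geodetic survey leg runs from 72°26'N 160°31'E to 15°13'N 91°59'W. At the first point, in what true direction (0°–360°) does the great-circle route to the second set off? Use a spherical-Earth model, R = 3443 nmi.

θ = atan2( sin Δλ·cos φ₂ ,  cos φ₁ sin φ₂ − sin φ₁ cos φ₂ cos Δλ )
  = atan2(+0.9203, +0.3558) = 68.86°

68.9°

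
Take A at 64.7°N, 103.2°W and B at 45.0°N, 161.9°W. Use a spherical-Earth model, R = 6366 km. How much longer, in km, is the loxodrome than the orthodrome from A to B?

128 km

Great circle: cos σ = sin φ₁ sin φ₂ + cos φ₁ cos φ₂ cos Δλ,  σ = 0.6497 rad → d_gc = 4135.9 km
Rhumb line: Δψ = -0.6128, q = Δφ/Δψ = 0.5611, d_rh = R√(Δφ²+q²Δλ²) = 4264.2 km
Excess = 4264.2 − 4135.9 = 128.3 ≈ 128 km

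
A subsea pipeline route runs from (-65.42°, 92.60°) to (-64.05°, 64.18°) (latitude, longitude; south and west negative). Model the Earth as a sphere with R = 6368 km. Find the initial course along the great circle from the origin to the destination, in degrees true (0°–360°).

θ = atan2( sin Δλ·cos φ₂ ,  cos φ₁ sin φ₂ − sin φ₁ cos φ₂ cos Δλ )
  = atan2(-0.2083, -0.0240) = 263.41°

263.4°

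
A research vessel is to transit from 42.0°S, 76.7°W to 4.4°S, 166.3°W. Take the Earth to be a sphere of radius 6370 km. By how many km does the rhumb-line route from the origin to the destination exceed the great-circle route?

211 km

Great circle: cos σ = sin φ₁ sin φ₂ + cos φ₁ cos φ₂ cos Δλ,  σ = 1.5143 rad → d_gc = 9645.8 km
Rhumb line: Δψ = +0.7323, q = Δφ/Δψ = 0.8961, d_rh = R√(Δφ²+q²Δλ²) = 9857.2 km
Excess = 9857.2 − 9645.8 = 211.4 ≈ 211 km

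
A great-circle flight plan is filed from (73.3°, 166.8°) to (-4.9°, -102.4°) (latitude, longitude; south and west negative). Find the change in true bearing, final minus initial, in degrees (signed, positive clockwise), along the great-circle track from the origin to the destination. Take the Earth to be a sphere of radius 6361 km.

+72.6°

At departure: θ₁ = atan2(sin Δλ cos φ₂, cos φ₁ sin φ₂ − sin φ₁ cos φ₂ cos Δλ) = 90.65°
At arrival: θ₂ = atan2(sin Δλ cos φ₁, −cos φ₂ sin φ₁ + sin φ₂ cos φ₁ cos Δλ) = 163.24°
Δθ = θ₂ − θ₁ = +72.6°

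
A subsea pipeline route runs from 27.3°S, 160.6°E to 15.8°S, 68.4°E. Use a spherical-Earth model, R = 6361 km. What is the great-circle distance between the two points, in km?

9405 km

Haversine: a = sin²(Δφ/2)+cos φ₁ cos φ₂ sin²(Δλ/2) = 0.45397;  σ = 2·atan2(√a,√(1−a))
σ = 84.718° → d = Rσ = 6361·1.47861 = 9405 km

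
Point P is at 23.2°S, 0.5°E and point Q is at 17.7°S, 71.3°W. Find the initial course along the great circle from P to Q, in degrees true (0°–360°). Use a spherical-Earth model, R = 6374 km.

259.8°

θ = atan2( sin Δλ·cos φ₂ ,  cos φ₁ sin φ₂ − sin φ₁ cos φ₂ cos Δλ )
  = atan2(-0.9050, -0.1622) = 259.84°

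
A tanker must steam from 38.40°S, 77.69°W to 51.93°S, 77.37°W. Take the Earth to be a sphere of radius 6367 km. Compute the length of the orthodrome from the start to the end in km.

cos σ = sin φ₁ sin φ₂ + cos φ₁ cos φ₂ cos Δλ
      = sin(-38.40°)sin(-51.93°) + cos(-38.40°)cos(-51.93°)cos(0.32°) = 0.9722
σ = 13.532° → d = Rσ = 6367·0.23618 = 1504 km

1504 km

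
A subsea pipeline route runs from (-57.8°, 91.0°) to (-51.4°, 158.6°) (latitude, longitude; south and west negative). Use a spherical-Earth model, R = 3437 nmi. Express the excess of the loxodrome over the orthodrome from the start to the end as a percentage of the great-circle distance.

Great circle: σ = 0.6632 rad → d_gc = Rσ = 2279.5 nmi
Rhumb: Δφ = +0.1117, Δλ = +1.1798, Δψ = +0.1933, q = Δφ/Δψ = 0.5778 → d_rh = R√(Δφ²+q²Δλ²) = 2374.2 nmi
Excess = (2374.2 − 2279.5) / 2279.5 = 94.7 / 2279.5 = 4.154% ≈ 4.2%

4.2%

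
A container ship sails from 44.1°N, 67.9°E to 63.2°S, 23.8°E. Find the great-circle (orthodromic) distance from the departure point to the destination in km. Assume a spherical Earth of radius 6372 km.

Haversine: a = sin²(Δφ/2)+cos φ₁ cos φ₂ sin²(Δλ/2) = 0.69432;  σ = 2·atan2(√a,√(1−a))
σ = 112.870° → d = Rσ = 6372·1.96995 = 12553 km

12553 km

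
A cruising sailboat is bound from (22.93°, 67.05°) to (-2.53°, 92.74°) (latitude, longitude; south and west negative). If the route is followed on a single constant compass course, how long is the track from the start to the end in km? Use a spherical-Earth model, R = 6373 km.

Δψ = ln[tan(π/4+φ₂/2)/tan(π/4+φ₁/2)] = -0.4555;  Δφ = -0.4444 rad,  Δλ = +0.4484 rad
q = Δφ/Δψ = 0.9755
d = R·√(Δφ² + q²Δλ²) = 6373·0.62352 = 3974 km

3974 km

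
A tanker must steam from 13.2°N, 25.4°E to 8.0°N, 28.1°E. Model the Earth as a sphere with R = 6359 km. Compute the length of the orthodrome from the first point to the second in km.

Haversine: a = sin²(Δφ/2)+cos φ₁ cos φ₂ sin²(Δλ/2) = 0.00259;  σ = 2·atan2(√a,√(1−a))
σ = 5.838° → d = Rσ = 6359·0.10189 = 648 km

648 km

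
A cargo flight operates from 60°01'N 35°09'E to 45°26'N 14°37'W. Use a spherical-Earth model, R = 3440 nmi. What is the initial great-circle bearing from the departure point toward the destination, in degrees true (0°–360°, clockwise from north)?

θ = atan2( sin Δλ·cos φ₂ ,  cos φ₁ sin φ₂ − sin φ₁ cos φ₂ cos Δλ )
  = atan2(-0.5357, -0.0366) = 266.10°

266.1°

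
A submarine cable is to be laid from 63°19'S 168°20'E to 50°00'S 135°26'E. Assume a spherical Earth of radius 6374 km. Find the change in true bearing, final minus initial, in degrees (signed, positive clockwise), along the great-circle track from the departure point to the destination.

Initial bearing θ₁ = atan2(sin Δλ cos φ₂, cos φ₁ sin φ₂ − sin φ₁ cos φ₂ cos Δλ) = 291.60°
Final bearing θ₂ = (initial bearing from the destination back to the start) + 180° = 319.49°
Δθ = θ₂ − θ₁ = +27.9°

+27.9°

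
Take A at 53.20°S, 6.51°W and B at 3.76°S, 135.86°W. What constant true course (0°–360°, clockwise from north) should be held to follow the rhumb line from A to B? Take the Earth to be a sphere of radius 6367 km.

Meridional parts: M(φ₁)=-1.1006, M(φ₂)=-0.0657 → ΔM = +1.0350;  Δλ = -2.2576 rad
tan C = Δλ / ΔM = -2.1813 → C = 294.63°

294.6°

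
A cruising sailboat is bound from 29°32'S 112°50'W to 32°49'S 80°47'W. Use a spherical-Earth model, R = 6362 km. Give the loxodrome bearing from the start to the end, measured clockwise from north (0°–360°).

Δψ = ln[tan(π/4+φ₂/2)/tan(π/4+φ₁/2)] = -0.0670
Δλ = +0.5594 rad (taken the short way round)
course = atan2(Δλ, Δψ) = 96.83°

96.8°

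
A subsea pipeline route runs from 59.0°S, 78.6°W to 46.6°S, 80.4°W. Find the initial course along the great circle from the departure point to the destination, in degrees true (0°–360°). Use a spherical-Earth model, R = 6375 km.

θ = atan2( sin Δλ·cos φ₂ ,  cos φ₁ sin φ₂ − sin φ₁ cos φ₂ cos Δλ )
  = atan2(-0.0216, +0.2144) = 354.25°

354.3°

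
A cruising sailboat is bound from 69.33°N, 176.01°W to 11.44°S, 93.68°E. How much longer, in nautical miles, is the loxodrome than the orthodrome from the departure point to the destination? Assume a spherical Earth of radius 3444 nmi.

245 nmi

Great circle: cos σ = sin φ₁ sin φ₂ + cos φ₁ cos φ₂ cos Δλ,  σ = 1.7594 rad → d_gc = 6059.2 nmi
Rhumb line: Δψ = -1.9028, q = Δφ/Δψ = 0.7409, d_rh = R√(Δφ²+q²Δλ²) = 6304.4 nmi
Excess = 6304.4 − 6059.2 = 245.2 ≈ 245 nmi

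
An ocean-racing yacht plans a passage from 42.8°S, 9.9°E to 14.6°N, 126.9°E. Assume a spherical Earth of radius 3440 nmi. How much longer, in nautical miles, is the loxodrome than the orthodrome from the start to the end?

Great circle: cos σ = sin φ₁ sin φ₂ + cos φ₁ cos φ₂ cos Δλ,  σ = 2.0870 rad → d_gc = 7179.4 nmi
Rhumb line: Δψ = +1.0857, q = Δφ/Δψ = 0.9227, d_rh = R√(Δφ²+q²Δλ²) = 7341.1 nmi
Excess = 7341.1 − 7179.4 = 161.7 ≈ 162 nmi

162 nmi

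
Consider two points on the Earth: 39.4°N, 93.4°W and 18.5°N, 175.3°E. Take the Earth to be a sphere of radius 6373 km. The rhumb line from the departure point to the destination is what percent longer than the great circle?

Great circle: σ = 1.3850 rad → d_gc = Rσ = 8826.3 km
Rhumb: Δφ = -0.3648, Δλ = -1.5935, Δψ = -0.4207, q = Δφ/Δψ = 0.8672 → d_rh = R√(Δφ²+q²Δλ²) = 9108.0 km
Excess = (9108.0 − 8826.3) / 8826.3 = 281.7 / 8826.3 = 3.19% ≈ 3.2%

3.2%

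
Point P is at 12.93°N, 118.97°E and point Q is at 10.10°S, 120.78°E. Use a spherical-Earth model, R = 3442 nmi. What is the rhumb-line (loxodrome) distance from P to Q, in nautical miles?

1388 nmi

Rhumb course C = atan2(Δλ, Δψ) with Δψ = ln[tan(π/4+φ₂/2)/tan(π/4+φ₁/2)] = -0.4048, Δλ = +0.0316 → C = 175.54°
d = R·|Δφ| / |cos C| = 3442·0.40195 / 0.99697 = 1388 nmi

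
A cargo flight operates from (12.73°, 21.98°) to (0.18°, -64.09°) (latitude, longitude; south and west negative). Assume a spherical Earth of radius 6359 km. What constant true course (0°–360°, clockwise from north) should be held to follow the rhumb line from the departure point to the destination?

261.6°

Meridional parts: M(φ₁)=+0.2240, M(φ₂)=+0.0031 → ΔM = -0.2209;  Δλ = -1.5022 rad
tan C = Δλ / ΔM = +6.8007 → C = 261.63°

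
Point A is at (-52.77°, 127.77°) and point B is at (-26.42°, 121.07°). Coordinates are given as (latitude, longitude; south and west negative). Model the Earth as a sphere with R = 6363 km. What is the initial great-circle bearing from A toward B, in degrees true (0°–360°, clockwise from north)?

θ = atan2( sin Δλ·cos φ₂ ,  cos φ₁ sin φ₂ − sin φ₁ cos φ₂ cos Δλ )
  = atan2(-0.1045, +0.4390) = 346.61°

346.6°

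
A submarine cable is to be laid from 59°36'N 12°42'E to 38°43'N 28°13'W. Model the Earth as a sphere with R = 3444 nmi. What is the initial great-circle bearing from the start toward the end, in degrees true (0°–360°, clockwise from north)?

θ = atan2( sin Δλ·cos φ₂ ,  cos φ₁ sin φ₂ − sin φ₁ cos φ₂ cos Δλ )
  = atan2(-0.5110, -0.1920) = 249.40°

249.4°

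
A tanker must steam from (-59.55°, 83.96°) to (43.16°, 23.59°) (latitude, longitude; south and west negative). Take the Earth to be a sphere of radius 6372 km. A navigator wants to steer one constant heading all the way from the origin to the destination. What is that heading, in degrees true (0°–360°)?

Δψ = ln[tan(π/4+φ₂/2)/tan(π/4+φ₁/2)] = +2.1380
Δλ = -1.0537 rad (taken the short way round)
course = atan2(Δλ, Δψ) = 333.77°

333.8°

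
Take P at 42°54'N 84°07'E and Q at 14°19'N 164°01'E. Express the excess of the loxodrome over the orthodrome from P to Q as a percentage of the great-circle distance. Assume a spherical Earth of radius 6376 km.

2.3%

Great circle: σ = 1.2736 rad → d_gc = Rσ = 8120.7 km
Rhumb: Δφ = -0.4989, Δλ = +1.3945, Δψ = -0.5779, q = Δφ/Δψ = 0.8632 → d_rh = R√(Δφ²+q²Δλ²) = 8308.0 km
Excess = (8308.0 − 8120.7) / 8120.7 = 187.3 / 8120.7 = 2.31% ≈ 2.3%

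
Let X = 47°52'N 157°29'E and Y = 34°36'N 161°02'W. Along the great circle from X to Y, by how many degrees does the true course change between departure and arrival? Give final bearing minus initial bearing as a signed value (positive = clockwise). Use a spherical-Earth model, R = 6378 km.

Initial bearing θ₁ = atan2(sin Δλ cos φ₂, cos φ₁ sin φ₂ − sin φ₁ cos φ₂ cos Δλ) = 97.97°
Final bearing θ₂ = (initial bearing from the destination back to the start) + 180° = 126.18°
Δθ = θ₂ − θ₁ = +28.2°

+28.2°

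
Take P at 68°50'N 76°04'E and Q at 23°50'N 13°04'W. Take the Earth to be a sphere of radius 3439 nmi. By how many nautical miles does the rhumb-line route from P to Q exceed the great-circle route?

Great circle: cos σ = sin φ₁ sin φ₂ + cos φ₁ cos φ₂ cos Δλ,  σ = 1.1790 rad → d_gc = 4054.7 nmi
Rhumb line: Δψ = -1.2490, q = Δφ/Δψ = 0.6288, d_rh = R√(Δφ²+q²Δλ²) = 4314.3 nmi
Excess = 4314.3 − 4054.7 = 259.6 ≈ 260 nmi

260 nmi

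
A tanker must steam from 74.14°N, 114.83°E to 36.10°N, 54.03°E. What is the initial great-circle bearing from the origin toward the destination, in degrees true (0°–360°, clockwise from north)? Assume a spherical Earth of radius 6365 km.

N = sin Δλ·cos φ₂ = -0.7053;  D = cos φ₁ sin φ₂ − sin φ₁ cos φ₂ cos Δλ = -0.2182
initial course = atan2(N, D) = 252.81°

252.8°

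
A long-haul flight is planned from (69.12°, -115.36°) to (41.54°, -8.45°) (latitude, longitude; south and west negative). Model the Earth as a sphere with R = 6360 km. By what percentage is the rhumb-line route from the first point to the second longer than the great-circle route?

Great circle: σ = 0.9980 rad → d_gc = Rσ = 6347.2 km
Rhumb: Δφ = -0.4814, Δλ = +1.8659, Δψ = -0.8930, q = Δφ/Δψ = 0.5390 → d_rh = R√(Δφ²+q²Δλ²) = 7091.6 km
Excess = (7091.6 − 6347.2) / 6347.2 = 744.4 / 6347.2 = 11.73% ≈ 11.7%

11.7%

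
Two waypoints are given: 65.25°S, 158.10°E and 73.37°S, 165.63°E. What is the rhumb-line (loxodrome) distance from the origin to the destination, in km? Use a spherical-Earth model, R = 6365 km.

Δψ = ln[tan(π/4+φ₂/2)/tan(π/4+φ₁/2)] = -0.4063;  Δφ = -0.1417 rad,  Δλ = +0.1314 rad
q = Δφ/Δψ = 0.3488
d = R·√(Δφ² + q²Δλ²) = 6365·0.14895 = 948 km

948 km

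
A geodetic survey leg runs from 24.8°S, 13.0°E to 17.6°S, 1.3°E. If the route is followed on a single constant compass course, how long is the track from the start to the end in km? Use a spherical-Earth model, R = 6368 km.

Δψ = ln[tan(π/4+φ₂/2)/tan(π/4+φ₁/2)] = +0.1349;  Δφ = +0.1257 rad,  Δλ = -0.2042 rad
q = Δφ/Δψ = 0.9315
d = R·√(Δφ² + q²Δλ²) = 6368·0.22798 = 1452 km

1452 km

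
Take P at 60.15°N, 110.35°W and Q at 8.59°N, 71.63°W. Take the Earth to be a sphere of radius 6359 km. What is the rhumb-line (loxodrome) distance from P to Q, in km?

6606 km

Rhumb course C = atan2(Δλ, Δψ) with Δψ = ln[tan(π/4+φ₂/2)/tan(π/4+φ₁/2)] = -1.1717, Δλ = +0.6758 → C = 150.03°
d = R·|Δφ| / |cos C| = 6359·0.89989 / 0.86625 = 6606 km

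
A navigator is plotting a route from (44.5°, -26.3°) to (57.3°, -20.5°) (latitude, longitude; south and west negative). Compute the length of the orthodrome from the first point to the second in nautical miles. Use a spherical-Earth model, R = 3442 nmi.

Haversine: a = sin²(Δφ/2)+cos φ₁ cos φ₂ sin²(Δλ/2) = 0.01341;  σ = 2·atan2(√a,√(1−a))
σ = 13.301° → d = Rσ = 3442·0.23214 = 799 nmi

799 nmi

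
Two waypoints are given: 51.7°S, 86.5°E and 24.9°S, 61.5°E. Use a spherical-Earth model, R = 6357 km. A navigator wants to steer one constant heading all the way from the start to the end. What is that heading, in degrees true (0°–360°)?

324.4°

Δψ = ln[tan(π/4+φ₂/2)/tan(π/4+φ₁/2)] = +0.6087
Δλ = -0.4363 rad (taken the short way round)
course = atan2(Δλ, Δψ) = 324.37°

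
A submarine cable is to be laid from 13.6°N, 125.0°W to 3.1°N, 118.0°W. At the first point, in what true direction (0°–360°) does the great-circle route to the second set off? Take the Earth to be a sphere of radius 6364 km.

146.0°

N = sin Δλ·cos φ₂ = +0.1217;  D = cos φ₁ sin φ₂ − sin φ₁ cos φ₂ cos Δλ = -0.1805
initial course = atan2(N, D) = 146.01°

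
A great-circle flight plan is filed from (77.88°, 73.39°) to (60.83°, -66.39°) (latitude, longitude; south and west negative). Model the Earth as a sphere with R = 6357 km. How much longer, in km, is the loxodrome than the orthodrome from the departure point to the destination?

1142 km

Great circle: cos σ = sin φ₁ sin φ₂ + cos φ₁ cos φ₂ cos Δλ,  σ = 0.6832 rad → d_gc = 4342.9 km
Rhumb line: Δψ = -0.8965, q = Δφ/Δψ = 0.3319, d_rh = R√(Δφ²+q²Δλ²) = 5484.5 km
Excess = 5484.5 − 4342.9 = 1141.6 ≈ 1142 km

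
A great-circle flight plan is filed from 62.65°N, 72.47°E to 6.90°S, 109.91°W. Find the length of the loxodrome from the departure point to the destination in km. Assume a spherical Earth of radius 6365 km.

17420 km

Rhumb course C = atan2(Δλ, Δψ) with Δψ = ln[tan(π/4+φ₂/2)/tan(π/4+φ₁/2)] = -1.5341, Δλ = +3.1001 → C = 116.33°
d = R·|Δφ| / |cos C| = 6365·1.21388 / 0.44353 = 17420 km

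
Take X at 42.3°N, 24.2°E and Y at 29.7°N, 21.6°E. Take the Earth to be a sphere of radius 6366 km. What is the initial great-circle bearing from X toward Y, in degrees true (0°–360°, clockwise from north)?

N = sin Δλ·cos φ₂ = -0.0394;  D = cos φ₁ sin φ₂ − sin φ₁ cos φ₂ cos Δλ = -0.2175
initial course = atan2(N, D) = 190.27°

190.3°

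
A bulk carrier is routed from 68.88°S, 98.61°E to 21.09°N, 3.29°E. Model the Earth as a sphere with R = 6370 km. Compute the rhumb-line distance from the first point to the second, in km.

Rhumb course C = atan2(Δλ, Δψ) with Δψ = ln[tan(π/4+φ₂/2)/tan(π/4+φ₁/2)] = +2.0564, Δλ = -1.6636 → C = 321.03°
d = R·|Δφ| / |cos C| = 6370·1.57027 / 0.77745 = 12866 km

12866 km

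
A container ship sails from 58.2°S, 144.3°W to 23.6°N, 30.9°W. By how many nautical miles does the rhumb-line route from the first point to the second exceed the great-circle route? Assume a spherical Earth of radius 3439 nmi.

256 nmi

Great circle: cos σ = sin φ₁ sin φ₂ + cos φ₁ cos φ₂ cos Δλ,  σ = 2.1318 rad → d_gc = 7331.2 nmi
Rhumb line: Δψ = +1.6798, q = Δφ/Δψ = 0.8499, d_rh = R√(Δφ²+q²Δλ²) = 7587.5 nmi
Excess = 7587.5 − 7331.2 = 256.3 ≈ 256 nmi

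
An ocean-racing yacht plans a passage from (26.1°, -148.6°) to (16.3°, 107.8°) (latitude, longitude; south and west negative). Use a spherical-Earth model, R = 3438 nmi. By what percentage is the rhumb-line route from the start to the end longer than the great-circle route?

2.5%

Great circle: σ = 1.6501 rad → d_gc = Rσ = 5673.0 nmi
Rhumb: Δφ = -0.1710, Δλ = -1.8082, Δψ = -0.1837, q = Δφ/Δψ = 0.9308 → d_rh = R√(Δφ²+q²Δλ²) = 5816.4 nmi
Excess = (5816.4 − 5673.0) / 5673.0 = 143.4 / 5673.0 = 2.53% ≈ 2.5%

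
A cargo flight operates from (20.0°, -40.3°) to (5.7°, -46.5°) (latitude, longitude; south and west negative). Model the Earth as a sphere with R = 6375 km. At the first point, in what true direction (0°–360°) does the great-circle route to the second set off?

N = sin Δλ·cos φ₂ = -0.1075;  D = cos φ₁ sin φ₂ − sin φ₁ cos φ₂ cos Δλ = -0.2450
initial course = atan2(N, D) = 203.68°

203.7°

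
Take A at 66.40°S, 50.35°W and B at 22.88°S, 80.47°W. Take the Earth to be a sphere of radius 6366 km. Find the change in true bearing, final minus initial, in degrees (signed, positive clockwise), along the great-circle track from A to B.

At departure: θ₁ = atan2(sin Δλ cos φ₂, cos φ₁ sin φ₂ − sin φ₁ cos φ₂ cos Δλ) = 321.18°
At arrival: θ₂ = atan2(sin Δλ cos φ₁, −cos φ₂ sin φ₁ + sin φ₂ cos φ₁ cos Δλ) = 344.19°
Δθ = θ₂ − θ₁ = +23.0°

+23.0°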